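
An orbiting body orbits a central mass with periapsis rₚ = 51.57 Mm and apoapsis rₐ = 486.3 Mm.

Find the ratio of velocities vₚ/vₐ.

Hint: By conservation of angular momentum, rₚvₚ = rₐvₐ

Convert to SI: rₚ = 51.57 Mm = 5.157e+07 m; rₐ = 486.3 Mm = 4.863e+08 m.
Conservation of angular momentum gives rₚvₚ = rₐvₐ, so vₚ/vₐ = rₐ/rₚ.
vₚ/vₐ = 4.863e+08 / 5.157e+07 ≈ 9.43.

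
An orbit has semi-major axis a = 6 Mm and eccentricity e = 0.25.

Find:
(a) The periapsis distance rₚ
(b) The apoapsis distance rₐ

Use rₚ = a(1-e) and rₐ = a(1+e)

Convert to SI: a = 6 Mm = 6e+06 m.
(a) rₚ = a(1 − e) = 6e+06 · (1 − 0.25) = 6e+06 · 0.75 ≈ 4.5e+06 m = 4.5 Mm.
(b) rₐ = a(1 + e) = 6e+06 · (1 + 0.25) = 6e+06 · 1.25 ≈ 7.5e+06 m = 7.5 Mm.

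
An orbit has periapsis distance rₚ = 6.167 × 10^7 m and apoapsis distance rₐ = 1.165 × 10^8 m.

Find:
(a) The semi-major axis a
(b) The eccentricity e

(a) a = (rₚ + rₐ) / 2 = (6.167e+07 + 1.165e+08) / 2 ≈ 8.908e+07 m = 8.909 × 10^7 m.
(b) e = (rₐ − rₚ) / (rₐ + rₚ) = (1.165e+08 − 6.167e+07) / (1.165e+08 + 6.167e+07) ≈ 0.3077.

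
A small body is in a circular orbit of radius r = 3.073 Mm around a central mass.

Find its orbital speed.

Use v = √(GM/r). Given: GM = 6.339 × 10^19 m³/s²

Convert to SI: r = 3.073 Mm = 3.073e+06 m.
For a circular orbit, gravity supplies the centripetal force, so v = √(GM / r).
v = √(6.339e+19 / 3.073e+06) m/s ≈ 4.542e+06 m/s = 4542 km/s.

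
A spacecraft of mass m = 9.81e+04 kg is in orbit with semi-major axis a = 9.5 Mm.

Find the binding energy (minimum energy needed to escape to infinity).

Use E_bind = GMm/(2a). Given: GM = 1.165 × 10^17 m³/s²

Convert to SI: a = 9.5 Mm = 9.5e+06 m.
Total orbital energy is E = −GMm/(2a); binding energy is E_bind = −E = GMm/(2a).
E_bind = 1.165e+17 · 9.81e+04 / (2 · 9.5e+06) J ≈ 6.015e+14 J = 601.5 TJ.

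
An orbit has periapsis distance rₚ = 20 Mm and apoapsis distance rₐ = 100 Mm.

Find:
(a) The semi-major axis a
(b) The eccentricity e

Convert to SI: rₚ = 20 Mm = 2e+07 m; rₐ = 100 Mm = 1e+08 m.
(a) a = (rₚ + rₐ) / 2 = (2e+07 + 1e+08) / 2 ≈ 6e+07 m = 60 Mm.
(b) e = (rₐ − rₚ) / (rₐ + rₚ) = (1e+08 − 2e+07) / (1e+08 + 2e+07) ≈ 0.6667.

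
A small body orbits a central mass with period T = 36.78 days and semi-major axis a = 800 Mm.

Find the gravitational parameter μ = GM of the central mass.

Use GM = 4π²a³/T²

Convert to SI: T = 36.78 days = 3.17779e+06 s; a = 800 Mm = 8e+08 m.
GM = 4π² · a³ / T².
GM = 4π² · (8e+08)³ / (3.17779e+06)² m³/s² ≈ 2.002e+15 m³/s² = 2.002 × 10^15 m³/s².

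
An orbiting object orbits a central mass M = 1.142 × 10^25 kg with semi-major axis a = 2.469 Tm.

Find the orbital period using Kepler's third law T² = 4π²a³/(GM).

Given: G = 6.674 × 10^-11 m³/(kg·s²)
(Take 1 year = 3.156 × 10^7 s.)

Convert to SI: a = 2.469 Tm = 2.469e+12 m.
GM = G · M = 6.674e-11 · 1.142e+25 = 7.62171e+14 m³/s².
Kepler's third law: T = 2π √(a³ / GM).
Substituting a = 2.469e+12 m and GM = 7.62171e+14 m³/s²:
T = 2π √((2.469e+12)³ / 7.62171e+14) s
T ≈ 8.829e+11 s = 2.798e+04 years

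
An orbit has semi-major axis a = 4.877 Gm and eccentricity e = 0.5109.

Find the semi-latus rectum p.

Convert to SI: a = 4.877 Gm = 4.877e+09 m.
p = a (1 − e²).
p = 4.877e+09 · (1 − (0.5109)²) = 4.877e+09 · 0.738981 ≈ 3.604e+09 m = 3.604 Gm.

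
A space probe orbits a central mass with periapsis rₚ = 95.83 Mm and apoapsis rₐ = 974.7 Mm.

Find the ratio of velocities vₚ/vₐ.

Convert to SI: rₚ = 95.83 Mm = 9.583e+07 m; rₐ = 974.7 Mm = 9.747e+08 m.
Conservation of angular momentum gives rₚvₚ = rₐvₐ, so vₚ/vₐ = rₐ/rₚ.
vₚ/vₐ = 9.747e+08 / 9.583e+07 ≈ 10.17.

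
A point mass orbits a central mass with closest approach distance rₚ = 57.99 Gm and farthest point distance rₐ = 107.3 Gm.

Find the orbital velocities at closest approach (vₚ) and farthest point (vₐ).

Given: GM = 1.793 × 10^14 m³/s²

Convert to SI: rₚ = 57.99 Gm = 5.799e+10 m; rₐ = 107.3 Gm = 1.073e+11 m.
Use the vis-viva equation v² = GM(2/r − 1/a) with a = (rₚ + rₐ)/2 = (5.799e+10 + 1.073e+11)/2 = 8.2645e+10 m.
vₚ = √(GM · (2/rₚ − 1/a)) = √(1.793e+14 · (2/5.799e+10 − 1/8.2645e+10)) m/s ≈ 63.36 m/s = 63.36 m/s.
vₐ = √(GM · (2/rₐ − 1/a)) = √(1.793e+14 · (2/1.073e+11 − 1/8.2645e+10)) m/s ≈ 34.24 m/s = 34.24 m/s.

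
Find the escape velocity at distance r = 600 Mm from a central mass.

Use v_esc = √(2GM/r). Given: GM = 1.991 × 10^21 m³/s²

Convert to SI: r = 600 Mm = 6e+08 m.
Escape velocity comes from setting total energy to zero: ½v² − GM/r = 0 ⇒ v_esc = √(2GM / r).
v_esc = √(2 · 1.991e+21 / 6e+08) m/s ≈ 2.576e+06 m/s = 2576 km/s.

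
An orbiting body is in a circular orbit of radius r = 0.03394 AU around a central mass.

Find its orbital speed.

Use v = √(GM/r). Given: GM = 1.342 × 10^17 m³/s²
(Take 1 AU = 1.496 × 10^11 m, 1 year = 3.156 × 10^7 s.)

Convert to SI: r = 0.03394 AU = 5.07742e+09 m.
For a circular orbit, gravity supplies the centripetal force, so v = √(GM / r).
v = √(1.342e+17 / 5.07742e+09) m/s ≈ 5141 m/s = 1.085 AU/year.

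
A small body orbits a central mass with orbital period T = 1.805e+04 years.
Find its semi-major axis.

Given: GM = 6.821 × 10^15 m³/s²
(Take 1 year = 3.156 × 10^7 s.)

Convert to SI: T = 1.805e+04 years = 5.69658e+11 s.
Invert Kepler's third law: a = (GM · T² / (4π²))^(1/3).
Substituting T = 5.69658e+11 s and GM = 6.821e+15 m³/s²:
a = (6.821e+15 · (5.69658e+11)² / (4π²))^(1/3) m
a ≈ 3.827e+12 m = 3.827 Tm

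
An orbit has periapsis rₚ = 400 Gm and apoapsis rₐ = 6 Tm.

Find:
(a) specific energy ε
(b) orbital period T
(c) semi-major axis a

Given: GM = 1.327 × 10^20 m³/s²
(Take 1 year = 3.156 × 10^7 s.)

Convert to SI: rₚ = 400 Gm = 4e+11 m; rₐ = 6 Tm = 6e+12 m.
(a) With a = (rₚ + rₐ)/2 = 3.2e+12 m, ε = −GM/(2a) = −1.327e+20/(2 · 3.2e+12) J/kg ≈ -2.073e+07 J/kg
(b) With a = (rₚ + rₐ)/2 = 3.2e+12 m, T = 2π √(a³/GM) = 2π √((3.2e+12)³/1.327e+20) s ≈ 3.122e+09 s
(c) a = (rₚ + rₐ)/2 = (4e+11 + 6e+12)/2 ≈ 3.2e+12 m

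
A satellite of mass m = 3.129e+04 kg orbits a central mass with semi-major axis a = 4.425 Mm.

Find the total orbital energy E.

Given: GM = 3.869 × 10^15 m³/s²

Convert to SI: a = 4.425 Mm = 4.425e+06 m.
E = −GMm / (2a).
E = −3.869e+15 · 3.129e+04 / (2 · 4.425e+06) J ≈ -1.368e+13 J = -13.68 TJ.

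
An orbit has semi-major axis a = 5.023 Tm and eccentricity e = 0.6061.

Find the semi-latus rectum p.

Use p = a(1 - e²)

Convert to SI: a = 5.023 Tm = 5.023e+12 m.
p = a (1 − e²).
p = 5.023e+12 · (1 − (0.6061)²) = 5.023e+12 · 0.632643 ≈ 3.178e+12 m = 3.178 Tm.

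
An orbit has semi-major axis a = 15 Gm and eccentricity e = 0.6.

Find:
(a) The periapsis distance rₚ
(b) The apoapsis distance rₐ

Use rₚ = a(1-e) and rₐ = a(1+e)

Convert to SI: a = 15 Gm = 1.5e+10 m.
(a) rₚ = a(1 − e) = 1.5e+10 · (1 − 0.6) = 1.5e+10 · 0.4 ≈ 6e+09 m = 6 Gm.
(b) rₐ = a(1 + e) = 1.5e+10 · (1 + 0.6) = 1.5e+10 · 1.6 ≈ 2.4e+10 m = 24 Gm.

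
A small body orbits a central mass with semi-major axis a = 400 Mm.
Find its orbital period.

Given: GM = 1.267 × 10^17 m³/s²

Convert to SI: a = 400 Mm = 4e+08 m.
Kepler's third law: T = 2π √(a³ / GM).
Substituting a = 4e+08 m and GM = 1.267e+17 m³/s²:
T = 2π √((4e+08)³ / 1.267e+17) s
T ≈ 1.412e+05 s = 1.634 days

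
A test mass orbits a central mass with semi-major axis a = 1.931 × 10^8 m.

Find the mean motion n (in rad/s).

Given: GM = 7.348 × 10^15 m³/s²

n = √(GM / a³).
n = √(7.348e+15 / (1.931e+08)³) rad/s ≈ 3.195e-05 rad/s.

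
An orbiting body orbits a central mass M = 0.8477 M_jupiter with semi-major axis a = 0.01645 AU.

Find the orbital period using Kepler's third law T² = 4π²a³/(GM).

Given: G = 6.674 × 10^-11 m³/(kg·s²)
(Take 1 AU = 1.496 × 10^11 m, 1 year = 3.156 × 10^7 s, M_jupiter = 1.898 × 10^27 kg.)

Convert to SI: a = 0.01645 AU = 2.46092e+09 m; M = 0.8477 M_jupiter = 1.60893e+27 kg.
GM = G · M = 6.674e-11 · 1.60893e+27 = 1.0738e+17 m³/s².
Kepler's third law: T = 2π √(a³ / GM).
Substituting a = 2.46092e+09 m and GM = 1.0738e+17 m³/s²:
T = 2π √((2.46092e+09)³ / 1.0738e+17) s
T ≈ 2.341e+06 s = 0.07417 years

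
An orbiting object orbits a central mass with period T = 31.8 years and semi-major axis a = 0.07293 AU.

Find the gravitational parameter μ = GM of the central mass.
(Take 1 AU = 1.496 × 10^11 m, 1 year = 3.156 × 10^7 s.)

Convert to SI: T = 31.8 years = 1.00361e+09 s; a = 0.07293 AU = 1.09103e+10 m.
GM = 4π² · a³ / T².
GM = 4π² · (1.09103e+10)³ / (1.00361e+09)² m³/s² ≈ 5.09e+13 m³/s² = 5.09 × 10^13 m³/s².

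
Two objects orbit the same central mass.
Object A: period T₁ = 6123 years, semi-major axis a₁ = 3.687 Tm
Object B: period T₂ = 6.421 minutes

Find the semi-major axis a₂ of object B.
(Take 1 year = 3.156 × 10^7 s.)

Convert to SI: T₁ = 6123 years = 1.93242e+11 s; a₁ = 3.687 Tm = 3.687e+12 m; T₂ = 6.421 minutes = 385.26 s.
Kepler's third law: (T₁/T₂)² = (a₁/a₂)³ ⇒ a₂ = a₁ · (T₂/T₁)^(2/3).
T₂/T₁ = 385.26 / 1.93242e+11 = 1.99367e-09.
a₂ = 3.687e+12 · (1.99367e-09)^(2/3) m ≈ 5.84e+06 m = 5.84 Mm.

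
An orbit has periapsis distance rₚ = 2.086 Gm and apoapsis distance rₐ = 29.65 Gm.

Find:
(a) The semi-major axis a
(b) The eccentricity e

Convert to SI: rₚ = 2.086 Gm = 2.086e+09 m; rₐ = 29.65 Gm = 2.965e+10 m.
(a) a = (rₚ + rₐ) / 2 = (2.086e+09 + 2.965e+10) / 2 ≈ 1.587e+10 m = 15.87 Gm.
(b) e = (rₐ − rₚ) / (rₐ + rₚ) = (2.965e+10 − 2.086e+09) / (2.965e+10 + 2.086e+09) ≈ 0.8685.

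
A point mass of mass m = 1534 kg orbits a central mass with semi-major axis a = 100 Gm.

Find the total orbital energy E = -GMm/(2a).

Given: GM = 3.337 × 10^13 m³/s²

Convert to SI: a = 100 Gm = 1e+11 m.
E = −GMm / (2a).
E = −3.337e+13 · 1534 / (2 · 1e+11) J ≈ -2.559e+05 J = -255.9 kJ.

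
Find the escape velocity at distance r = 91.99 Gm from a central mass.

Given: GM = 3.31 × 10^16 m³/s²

Convert to SI: r = 91.99 Gm = 9.199e+10 m.
Escape velocity comes from setting total energy to zero: ½v² − GM/r = 0 ⇒ v_esc = √(2GM / r).
v_esc = √(2 · 3.31e+16 / 9.199e+10) m/s ≈ 848.3 m/s = 848.3 m/s.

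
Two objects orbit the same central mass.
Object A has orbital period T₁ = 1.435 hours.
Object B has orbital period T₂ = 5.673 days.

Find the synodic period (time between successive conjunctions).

Convert to SI: T₁ = 1.435 hours = 5166 s; T₂ = 5.673 days = 490147 s.
T_syn = |T₁ · T₂ / (T₁ − T₂)|.
T_syn = |5166 · 490147 / (5166 − 490147)| s ≈ 5221 s = 1.45 hours.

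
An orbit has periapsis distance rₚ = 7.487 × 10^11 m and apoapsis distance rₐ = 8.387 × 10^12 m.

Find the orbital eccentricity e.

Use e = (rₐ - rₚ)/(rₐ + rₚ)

e = (rₐ − rₚ) / (rₐ + rₚ).
e = (8.387e+12 − 7.487e+11) / (8.387e+12 + 7.487e+11) = 7.6383e+12 / 9.1357e+12 ≈ 0.8361.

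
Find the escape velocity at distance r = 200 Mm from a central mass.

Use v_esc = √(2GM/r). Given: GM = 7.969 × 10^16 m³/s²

Convert to SI: r = 200 Mm = 2e+08 m.
Escape velocity comes from setting total energy to zero: ½v² − GM/r = 0 ⇒ v_esc = √(2GM / r).
v_esc = √(2 · 7.969e+16 / 2e+08) m/s ≈ 2.823e+04 m/s = 28.23 km/s.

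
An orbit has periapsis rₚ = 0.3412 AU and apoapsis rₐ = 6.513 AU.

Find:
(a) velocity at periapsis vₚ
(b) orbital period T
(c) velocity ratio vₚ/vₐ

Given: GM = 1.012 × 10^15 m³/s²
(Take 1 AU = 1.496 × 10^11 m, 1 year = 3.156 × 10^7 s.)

Convert to SI: rₚ = 0.3412 AU = 5.10435e+10 m; rₐ = 6.513 AU = 9.74345e+11 m.
(a) With a = (rₚ + rₐ)/2 = 5.12694e+11 m, vₚ = √(GM (2/rₚ − 1/a)) = √(1.012e+15 · (2/5.10435e+10 − 1/5.12694e+11)) m/s ≈ 194.1 m/s
(b) With a = (rₚ + rₐ)/2 = 5.12694e+11 m, T = 2π √(a³/GM) = 2π √((5.12694e+11)³/1.012e+15) s ≈ 7.251e+10 s
(c) Conservation of angular momentum (rₚvₚ = rₐvₐ) gives vₚ/vₐ = rₐ/rₚ = 9.74345e+11/5.10435e+10 ≈ 19.09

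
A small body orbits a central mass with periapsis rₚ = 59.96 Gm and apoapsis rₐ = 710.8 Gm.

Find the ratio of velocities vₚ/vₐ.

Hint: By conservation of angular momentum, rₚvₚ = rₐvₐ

Convert to SI: rₚ = 59.96 Gm = 5.996e+10 m; rₐ = 710.8 Gm = 7.108e+11 m.
Conservation of angular momentum gives rₚvₚ = rₐvₐ, so vₚ/vₐ = rₐ/rₚ.
vₚ/vₐ = 7.108e+11 / 5.996e+10 ≈ 11.85.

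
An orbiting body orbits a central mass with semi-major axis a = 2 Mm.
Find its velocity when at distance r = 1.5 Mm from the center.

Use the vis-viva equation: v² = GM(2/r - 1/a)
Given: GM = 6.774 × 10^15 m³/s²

Convert to SI: a = 2 Mm = 2e+06 m; r = 1.5 Mm = 1.5e+06 m.
Vis-viva: v = √(GM · (2/r − 1/a)).
2/r − 1/a = 2/1.5e+06 − 1/2e+06 = 8.33333e-07 m⁻¹.
v = √(6.774e+15 · 8.33333e-07) m/s ≈ 7.513e+04 m/s = 75.13 km/s.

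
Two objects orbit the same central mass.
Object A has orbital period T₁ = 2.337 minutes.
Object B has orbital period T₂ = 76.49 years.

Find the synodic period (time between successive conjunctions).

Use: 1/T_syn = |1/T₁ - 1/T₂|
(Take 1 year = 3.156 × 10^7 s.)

Convert to SI: T₁ = 2.337 minutes = 140.22 s; T₂ = 76.49 years = 2.41402e+09 s.
T_syn = |T₁ · T₂ / (T₁ − T₂)|.
T_syn = |140.22 · 2.41402e+09 / (140.22 − 2.41402e+09)| s ≈ 140.2 s = 2.337 minutes.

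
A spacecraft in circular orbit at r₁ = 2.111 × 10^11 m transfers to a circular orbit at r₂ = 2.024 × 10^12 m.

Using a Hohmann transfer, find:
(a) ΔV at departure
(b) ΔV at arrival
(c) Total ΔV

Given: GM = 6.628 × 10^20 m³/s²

Transfer semi-major axis: a_t = (r₁ + r₂)/2 = (2.111e+11 + 2.024e+12)/2 = 1.11755e+12 m.
Circular speeds: v₁ = √(GM/r₁) = 56033.4 m/s, v₂ = √(GM/r₂) = 18096.1 m/s.
Transfer speeds (vis-viva v² = GM(2/r − 1/a_t)): v₁ᵗ = 75408.3 m/s, v₂ᵗ = 7864.96 m/s.
(a) ΔV₁ = |v₁ᵗ − v₁| ≈ 1.937e+04 m/s = 19.37 km/s.
(b) ΔV₂ = |v₂ − v₂ᵗ| ≈ 1.023e+04 m/s = 10.23 km/s.
(c) ΔV_total = ΔV₁ + ΔV₂ ≈ 2.961e+04 m/s = 29.61 km/s.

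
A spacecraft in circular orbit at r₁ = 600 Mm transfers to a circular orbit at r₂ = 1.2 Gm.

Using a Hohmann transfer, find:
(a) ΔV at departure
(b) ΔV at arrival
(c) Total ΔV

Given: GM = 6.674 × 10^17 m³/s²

Convert to SI: r₁ = 600 Mm = 6e+08 m; r₂ = 1.2 Gm = 1.2e+09 m.
Transfer semi-major axis: a_t = (r₁ + r₂)/2 = (6e+08 + 1.2e+09)/2 = 9e+08 m.
Circular speeds: v₁ = √(GM/r₁) = 33351.7 m/s, v₂ = √(GM/r₂) = 23583.2 m/s.
Transfer speeds (vis-viva v² = GM(2/r − 1/a_t)): v₁ᵗ = 38511.2 m/s, v₂ᵗ = 19255.6 m/s.
(a) ΔV₁ = |v₁ᵗ − v₁| ≈ 5160 m/s = 5.16 km/s.
(b) ΔV₂ = |v₂ − v₂ᵗ| ≈ 4328 m/s = 4.328 km/s.
(c) ΔV_total = ΔV₁ + ΔV₂ ≈ 9487 m/s = 9.487 km/s.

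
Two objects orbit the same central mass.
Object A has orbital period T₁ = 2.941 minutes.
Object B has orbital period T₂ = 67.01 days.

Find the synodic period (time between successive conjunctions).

Convert to SI: T₁ = 2.941 minutes = 176.46 s; T₂ = 67.01 days = 5.78966e+06 s.
T_syn = |T₁ · T₂ / (T₁ − T₂)|.
T_syn = |176.46 · 5.78966e+06 / (176.46 − 5.78966e+06)| s ≈ 176.5 s = 2.941 minutes.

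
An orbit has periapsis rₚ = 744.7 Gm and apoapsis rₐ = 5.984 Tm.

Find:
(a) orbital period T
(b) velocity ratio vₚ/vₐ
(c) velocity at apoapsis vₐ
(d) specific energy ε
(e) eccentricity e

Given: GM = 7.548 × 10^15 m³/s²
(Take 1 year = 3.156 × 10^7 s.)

Convert to SI: rₚ = 744.7 Gm = 7.447e+11 m; rₐ = 5.984 Tm = 5.984e+12 m.
(a) With a = (rₚ + rₐ)/2 = 3.36435e+12 m, T = 2π √(a³/GM) = 2π √((3.36435e+12)³/7.548e+15) s ≈ 4.463e+11 s
(b) Conservation of angular momentum (rₚvₚ = rₐvₐ) gives vₚ/vₐ = rₐ/rₚ = 5.984e+12/7.447e+11 ≈ 8.035
(c) With a = (rₚ + rₐ)/2 = 3.36435e+12 m, vₐ = √(GM (2/rₐ − 1/a)) = √(7.548e+15 · (2/5.984e+12 − 1/3.36435e+12)) m/s ≈ 16.71 m/s
(d) With a = (rₚ + rₐ)/2 = 3.36435e+12 m, ε = −GM/(2a) = −7.548e+15/(2 · 3.36435e+12) J/kg ≈ -1122 J/kg
(e) e = (rₐ − rₚ)/(rₐ + rₚ) = (5.984e+12 − 7.447e+11)/(5.984e+12 + 7.447e+11) ≈ 0.7786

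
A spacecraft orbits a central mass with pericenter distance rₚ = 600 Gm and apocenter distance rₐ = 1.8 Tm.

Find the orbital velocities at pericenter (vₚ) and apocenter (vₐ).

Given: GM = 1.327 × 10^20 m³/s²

Convert to SI: rₚ = 600 Gm = 6e+11 m; rₐ = 1.8 Tm = 1.8e+12 m.
Use the vis-viva equation v² = GM(2/r − 1/a) with a = (rₚ + rₐ)/2 = (6e+11 + 1.8e+12)/2 = 1.2e+12 m.
vₚ = √(GM · (2/rₚ − 1/a)) = √(1.327e+20 · (2/6e+11 − 1/1.2e+12)) m/s ≈ 1.821e+04 m/s = 18.21 km/s.
vₐ = √(GM · (2/rₐ − 1/a)) = √(1.327e+20 · (2/1.8e+12 − 1/1.2e+12)) m/s ≈ 6071 m/s = 6.071 km/s.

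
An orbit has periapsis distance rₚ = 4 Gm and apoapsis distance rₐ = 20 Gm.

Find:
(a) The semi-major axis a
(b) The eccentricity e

Convert to SI: rₚ = 4 Gm = 4e+09 m; rₐ = 20 Gm = 2e+10 m.
(a) a = (rₚ + rₐ) / 2 = (4e+09 + 2e+10) / 2 ≈ 1.2e+10 m = 12 Gm.
(b) e = (rₐ − rₚ) / (rₐ + rₚ) = (2e+10 − 4e+09) / (2e+10 + 4e+09) ≈ 0.6667.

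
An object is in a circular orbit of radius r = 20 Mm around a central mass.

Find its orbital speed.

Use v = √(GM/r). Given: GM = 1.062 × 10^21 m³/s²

Convert to SI: r = 20 Mm = 2e+07 m.
For a circular orbit, gravity supplies the centripetal force, so v = √(GM / r).
v = √(1.062e+21 / 2e+07) m/s ≈ 7.287e+06 m/s = 7287 km/s.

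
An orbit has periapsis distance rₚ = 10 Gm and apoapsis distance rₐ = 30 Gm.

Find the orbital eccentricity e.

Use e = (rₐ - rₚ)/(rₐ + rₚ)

Convert to SI: rₚ = 10 Gm = 1e+10 m; rₐ = 30 Gm = 3e+10 m.
e = (rₐ − rₚ) / (rₐ + rₚ).
e = (3e+10 − 1e+10) / (3e+10 + 1e+10) = 2e+10 / 4e+10 ≈ 0.5.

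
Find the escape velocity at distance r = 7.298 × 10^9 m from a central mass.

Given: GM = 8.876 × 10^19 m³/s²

Escape velocity comes from setting total energy to zero: ½v² − GM/r = 0 ⇒ v_esc = √(2GM / r).
v_esc = √(2 · 8.876e+19 / 7.298e+09) m/s ≈ 1.56e+05 m/s = 156 km/s.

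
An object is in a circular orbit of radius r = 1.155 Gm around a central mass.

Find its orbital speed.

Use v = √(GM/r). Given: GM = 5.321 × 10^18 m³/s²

Convert to SI: r = 1.155 Gm = 1.155e+09 m.
For a circular orbit, gravity supplies the centripetal force, so v = √(GM / r).
v = √(5.321e+18 / 1.155e+09) m/s ≈ 6.787e+04 m/s = 67.87 km/s.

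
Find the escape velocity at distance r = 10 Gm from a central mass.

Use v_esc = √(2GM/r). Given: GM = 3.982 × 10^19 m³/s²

Convert to SI: r = 10 Gm = 1e+10 m.
Escape velocity comes from setting total energy to zero: ½v² − GM/r = 0 ⇒ v_esc = √(2GM / r).
v_esc = √(2 · 3.982e+19 / 1e+10) m/s ≈ 8.924e+04 m/s = 89.24 km/s.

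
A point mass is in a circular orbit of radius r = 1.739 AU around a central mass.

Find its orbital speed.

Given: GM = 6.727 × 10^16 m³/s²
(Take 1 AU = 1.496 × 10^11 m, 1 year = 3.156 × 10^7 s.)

Convert to SI: r = 1.739 AU = 2.60154e+11 m.
For a circular orbit, gravity supplies the centripetal force, so v = √(GM / r).
v = √(6.727e+16 / 2.60154e+11) m/s ≈ 508.5 m/s = 0.1073 AU/year.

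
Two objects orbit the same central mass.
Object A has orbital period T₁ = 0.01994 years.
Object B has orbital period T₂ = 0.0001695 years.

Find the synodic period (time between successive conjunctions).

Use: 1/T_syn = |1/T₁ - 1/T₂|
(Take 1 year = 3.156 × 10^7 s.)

Convert to SI: T₁ = 0.01994 years = 629306 s; T₂ = 0.0001695 years = 5349.42 s.
T_syn = |T₁ · T₂ / (T₁ − T₂)|.
T_syn = |629306 · 5349.42 / (629306 − 5349.42)| s ≈ 5395 s = 0.000171 years.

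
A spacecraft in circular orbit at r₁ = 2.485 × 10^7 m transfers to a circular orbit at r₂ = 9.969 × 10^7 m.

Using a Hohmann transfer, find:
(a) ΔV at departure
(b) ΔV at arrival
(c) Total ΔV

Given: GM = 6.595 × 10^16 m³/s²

Transfer semi-major axis: a_t = (r₁ + r₂)/2 = (2.485e+07 + 9.969e+07)/2 = 6.227e+07 m.
Circular speeds: v₁ = √(GM/r₁) = 51516.2 m/s, v₂ = √(GM/r₂) = 25720.6 m/s.
Transfer speeds (vis-viva v² = GM(2/r − 1/a_t)): v₁ᵗ = 65182.4 m/s, v₂ᵗ = 16248.2 m/s.
(a) ΔV₁ = |v₁ᵗ − v₁| ≈ 1.367e+04 m/s = 13.67 km/s.
(b) ΔV₂ = |v₂ − v₂ᵗ| ≈ 9472 m/s = 9.472 km/s.
(c) ΔV_total = ΔV₁ + ΔV₂ ≈ 2.314e+04 m/s = 23.14 km/s.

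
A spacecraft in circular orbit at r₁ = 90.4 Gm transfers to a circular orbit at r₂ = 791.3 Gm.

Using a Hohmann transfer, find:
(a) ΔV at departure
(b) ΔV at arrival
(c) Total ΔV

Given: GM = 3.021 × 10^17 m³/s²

Convert to SI: r₁ = 90.4 Gm = 9.04e+10 m; r₂ = 791.3 Gm = 7.913e+11 m.
Transfer semi-major axis: a_t = (r₁ + r₂)/2 = (9.04e+10 + 7.913e+11)/2 = 4.4085e+11 m.
Circular speeds: v₁ = √(GM/r₁) = 1828.06 m/s, v₂ = √(GM/r₂) = 617.881 m/s.
Transfer speeds (vis-viva v² = GM(2/r − 1/a_t)): v₁ᵗ = 2449.16 m/s, v₂ᵗ = 279.797 m/s.
(a) ΔV₁ = |v₁ᵗ − v₁| ≈ 621.1 m/s = 621.1 m/s.
(b) ΔV₂ = |v₂ − v₂ᵗ| ≈ 338.1 m/s = 338.1 m/s.
(c) ΔV_total = ΔV₁ + ΔV₂ ≈ 959.2 m/s = 959.2 m/s.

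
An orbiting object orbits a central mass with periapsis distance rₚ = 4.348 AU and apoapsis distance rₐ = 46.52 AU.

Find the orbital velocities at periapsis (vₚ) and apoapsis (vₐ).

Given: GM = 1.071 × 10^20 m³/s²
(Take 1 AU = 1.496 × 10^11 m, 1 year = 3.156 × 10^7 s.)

Convert to SI: rₚ = 4.348 AU = 6.50461e+11 m; rₐ = 46.52 AU = 6.95939e+12 m.
Use the vis-viva equation v² = GM(2/r − 1/a) with a = (rₚ + rₐ)/2 = (6.50461e+11 + 6.95939e+12)/2 = 3.80493e+12 m.
vₚ = √(GM · (2/rₚ − 1/a)) = √(1.071e+20 · (2/6.50461e+11 − 1/3.80493e+12)) m/s ≈ 1.735e+04 m/s = 3.661 AU/year.
vₐ = √(GM · (2/rₐ − 1/a)) = √(1.071e+20 · (2/6.95939e+12 − 1/3.80493e+12)) m/s ≈ 1622 m/s = 0.3422 AU/year.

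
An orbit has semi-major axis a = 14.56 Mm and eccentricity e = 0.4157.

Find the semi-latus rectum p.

Convert to SI: a = 14.56 Mm = 1.456e+07 m.
p = a (1 − e²).
p = 1.456e+07 · (1 − (0.4157)²) = 1.456e+07 · 0.827194 ≈ 1.204e+07 m = 12.04 Mm.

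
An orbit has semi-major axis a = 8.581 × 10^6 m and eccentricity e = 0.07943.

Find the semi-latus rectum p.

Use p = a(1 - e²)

p = a (1 − e²).
p = 8.581e+06 · (1 − (0.07943)²) = 8.581e+06 · 0.993691 ≈ 8.527e+06 m = 8.527 × 10^6 m.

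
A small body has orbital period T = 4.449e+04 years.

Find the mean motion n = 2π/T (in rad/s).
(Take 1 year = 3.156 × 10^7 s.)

Convert to SI: T = 4.449e+04 years = 1.4041e+12 s.
n = 2π / T.
n = 2π / 1.4041e+12 s ≈ 4.475e-12 rad/s.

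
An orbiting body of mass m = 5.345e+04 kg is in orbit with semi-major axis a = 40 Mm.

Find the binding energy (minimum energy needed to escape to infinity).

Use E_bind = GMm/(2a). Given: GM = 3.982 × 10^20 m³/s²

Convert to SI: a = 40 Mm = 4e+07 m.
Total orbital energy is E = −GMm/(2a); binding energy is E_bind = −E = GMm/(2a).
E_bind = 3.982e+20 · 5.345e+04 / (2 · 4e+07) J ≈ 2.66e+17 J = 266 PJ.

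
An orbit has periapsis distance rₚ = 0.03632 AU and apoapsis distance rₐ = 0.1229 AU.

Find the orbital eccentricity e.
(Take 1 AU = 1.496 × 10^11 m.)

Convert to SI: rₚ = 0.03632 AU = 5.43347e+09 m; rₐ = 0.1229 AU = 1.83858e+10 m.
e = (rₐ − rₚ) / (rₐ + rₚ).
e = (1.83858e+10 − 5.43347e+09) / (1.83858e+10 + 5.43347e+09) = 1.29524e+10 / 2.38193e+10 ≈ 0.5438.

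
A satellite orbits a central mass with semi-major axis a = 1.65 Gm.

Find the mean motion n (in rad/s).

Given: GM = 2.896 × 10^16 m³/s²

Convert to SI: a = 1.65 Gm = 1.65e+09 m.
n = √(GM / a³).
n = √(2.896e+16 / (1.65e+09)³) rad/s ≈ 2.539e-06 rad/s.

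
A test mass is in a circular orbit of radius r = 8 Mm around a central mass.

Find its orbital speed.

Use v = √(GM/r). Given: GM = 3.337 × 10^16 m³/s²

Convert to SI: r = 8 Mm = 8e+06 m.
For a circular orbit, gravity supplies the centripetal force, so v = √(GM / r).
v = √(3.337e+16 / 8e+06) m/s ≈ 6.459e+04 m/s = 64.59 km/s.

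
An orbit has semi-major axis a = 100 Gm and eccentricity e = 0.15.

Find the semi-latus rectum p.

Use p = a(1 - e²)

Convert to SI: a = 100 Gm = 1e+11 m.
p = a (1 − e²).
p = 1e+11 · (1 − (0.15)²) = 1e+11 · 0.9775 ≈ 9.775e+10 m = 97.75 Gm.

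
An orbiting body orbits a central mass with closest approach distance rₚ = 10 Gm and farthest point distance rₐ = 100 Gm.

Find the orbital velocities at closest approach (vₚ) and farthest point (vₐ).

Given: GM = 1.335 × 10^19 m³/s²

Convert to SI: rₚ = 10 Gm = 1e+10 m; rₐ = 100 Gm = 1e+11 m.
Use the vis-viva equation v² = GM(2/r − 1/a) with a = (rₚ + rₐ)/2 = (1e+10 + 1e+11)/2 = 5.5e+10 m.
vₚ = √(GM · (2/rₚ − 1/a)) = √(1.335e+19 · (2/1e+10 − 1/5.5e+10)) m/s ≈ 4.927e+04 m/s = 49.27 km/s.
vₐ = √(GM · (2/rₐ − 1/a)) = √(1.335e+19 · (2/1e+11 − 1/5.5e+10)) m/s ≈ 4927 m/s = 4.927 km/s.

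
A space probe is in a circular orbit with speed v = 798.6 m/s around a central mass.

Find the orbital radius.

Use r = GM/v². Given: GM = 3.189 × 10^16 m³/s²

For a circular orbit, v² = GM / r, so r = GM / v².
r = 3.189e+16 / (798.6)² m ≈ 5e+10 m = 50 Gm.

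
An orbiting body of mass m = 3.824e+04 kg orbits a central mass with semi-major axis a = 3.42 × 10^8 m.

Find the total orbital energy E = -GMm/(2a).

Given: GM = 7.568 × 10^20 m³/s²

E = −GMm / (2a).
E = −7.568e+20 · 3.824e+04 / (2 · 3.42e+08) J ≈ -4.231e+16 J = -42.31 PJ.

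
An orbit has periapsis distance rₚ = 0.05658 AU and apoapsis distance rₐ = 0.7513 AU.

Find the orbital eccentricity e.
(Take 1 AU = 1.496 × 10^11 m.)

Convert to SI: rₚ = 0.05658 AU = 8.46437e+09 m; rₐ = 0.7513 AU = 1.12394e+11 m.
e = (rₐ − rₚ) / (rₐ + rₚ).
e = (1.12394e+11 − 8.46437e+09) / (1.12394e+11 + 8.46437e+09) = 1.0393e+11 / 1.20859e+11 ≈ 0.8599.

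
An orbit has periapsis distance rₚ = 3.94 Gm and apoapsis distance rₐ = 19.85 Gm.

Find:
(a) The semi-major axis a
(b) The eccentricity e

Convert to SI: rₚ = 3.94 Gm = 3.94e+09 m; rₐ = 19.85 Gm = 1.985e+10 m.
(a) a = (rₚ + rₐ) / 2 = (3.94e+09 + 1.985e+10) / 2 ≈ 1.19e+10 m = 11.89 Gm.
(b) e = (rₐ − rₚ) / (rₐ + rₚ) = (1.985e+10 − 3.94e+09) / (1.985e+10 + 3.94e+09) ≈ 0.6688.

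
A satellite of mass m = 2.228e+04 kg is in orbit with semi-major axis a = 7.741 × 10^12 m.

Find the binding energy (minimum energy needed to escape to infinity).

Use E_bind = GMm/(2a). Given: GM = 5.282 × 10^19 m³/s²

Total orbital energy is E = −GMm/(2a); binding energy is E_bind = −E = GMm/(2a).
E_bind = 5.282e+19 · 2.228e+04 / (2 · 7.741e+12) J ≈ 7.601e+10 J = 76.01 GJ.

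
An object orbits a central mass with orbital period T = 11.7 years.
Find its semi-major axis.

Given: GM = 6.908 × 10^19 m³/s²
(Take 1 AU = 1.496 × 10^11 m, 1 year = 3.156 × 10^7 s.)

Convert to SI: T = 11.7 years = 3.69252e+08 s.
Invert Kepler's third law: a = (GM · T² / (4π²))^(1/3).
Substituting T = 3.69252e+08 s and GM = 6.908e+19 m³/s²:
a = (6.908e+19 · (3.69252e+08)² / (4π²))^(1/3) m
a ≈ 6.202e+11 m = 4.146 AU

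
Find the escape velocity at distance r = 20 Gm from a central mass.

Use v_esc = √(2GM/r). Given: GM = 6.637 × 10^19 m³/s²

Convert to SI: r = 20 Gm = 2e+10 m.
Escape velocity comes from setting total energy to zero: ½v² − GM/r = 0 ⇒ v_esc = √(2GM / r).
v_esc = √(2 · 6.637e+19 / 2e+10) m/s ≈ 8.147e+04 m/s = 81.47 km/s.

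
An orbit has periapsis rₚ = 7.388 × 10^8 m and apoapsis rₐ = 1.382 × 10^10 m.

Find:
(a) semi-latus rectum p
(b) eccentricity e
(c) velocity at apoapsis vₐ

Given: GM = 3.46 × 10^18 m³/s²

(a) From a = (rₚ + rₐ)/2 = 7.2794e+09 m and e = (rₐ − rₚ)/(rₐ + rₚ) = 0.898508, p = a(1 − e²) = 7.2794e+09 · (1 − (0.898508)²) ≈ 1.403e+09 m
(b) e = (rₐ − rₚ)/(rₐ + rₚ) = (1.382e+10 − 7.388e+08)/(1.382e+10 + 7.388e+08) ≈ 0.8985
(c) With a = (rₚ + rₐ)/2 = 7.2794e+09 m, vₐ = √(GM (2/rₐ − 1/a)) = √(3.46e+18 · (2/1.382e+10 − 1/7.2794e+09)) m/s ≈ 5041 m/s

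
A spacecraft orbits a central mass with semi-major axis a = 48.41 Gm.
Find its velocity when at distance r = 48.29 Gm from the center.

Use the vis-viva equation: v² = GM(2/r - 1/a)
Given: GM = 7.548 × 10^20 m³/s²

Convert to SI: a = 48.41 Gm = 4.841e+10 m; r = 48.29 Gm = 4.829e+10 m.
Vis-viva: v = √(GM · (2/r − 1/a)).
2/r − 1/a = 2/4.829e+10 − 1/4.841e+10 = 2.07596e-11 m⁻¹.
v = √(7.548e+20 · 2.07596e-11) m/s ≈ 1.252e+05 m/s = 125.2 km/s.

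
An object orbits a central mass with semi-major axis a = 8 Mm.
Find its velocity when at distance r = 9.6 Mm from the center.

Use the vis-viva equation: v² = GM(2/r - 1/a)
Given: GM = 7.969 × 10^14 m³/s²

Convert to SI: a = 8 Mm = 8e+06 m; r = 9.6 Mm = 9.6e+06 m.
Vis-viva: v = √(GM · (2/r − 1/a)).
2/r − 1/a = 2/9.6e+06 − 1/8e+06 = 8.33333e-08 m⁻¹.
v = √(7.969e+14 · 8.33333e-08) m/s ≈ 8149 m/s = 8.149 km/s.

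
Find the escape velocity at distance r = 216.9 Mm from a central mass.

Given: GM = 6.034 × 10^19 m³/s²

Convert to SI: r = 216.9 Mm = 2.169e+08 m.
Escape velocity comes from setting total energy to zero: ½v² − GM/r = 0 ⇒ v_esc = √(2GM / r).
v_esc = √(2 · 6.034e+19 / 2.169e+08) m/s ≈ 7.459e+05 m/s = 745.9 km/s.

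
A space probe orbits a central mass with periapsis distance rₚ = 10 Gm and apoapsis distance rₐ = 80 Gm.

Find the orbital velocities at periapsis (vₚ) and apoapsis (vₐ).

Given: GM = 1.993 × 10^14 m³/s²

Convert to SI: rₚ = 10 Gm = 1e+10 m; rₐ = 80 Gm = 8e+10 m.
Use the vis-viva equation v² = GM(2/r − 1/a) with a = (rₚ + rₐ)/2 = (1e+10 + 8e+10)/2 = 4.5e+10 m.
vₚ = √(GM · (2/rₚ − 1/a)) = √(1.993e+14 · (2/1e+10 − 1/4.5e+10)) m/s ≈ 188.2 m/s = 188.2 m/s.
vₐ = √(GM · (2/rₐ − 1/a)) = √(1.993e+14 · (2/8e+10 − 1/4.5e+10)) m/s ≈ 23.53 m/s = 23.53 m/s.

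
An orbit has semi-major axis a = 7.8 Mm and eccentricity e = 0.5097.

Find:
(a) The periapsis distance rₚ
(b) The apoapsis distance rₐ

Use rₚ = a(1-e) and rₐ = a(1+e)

Convert to SI: a = 7.8 Mm = 7.8e+06 m.
(a) rₚ = a(1 − e) = 7.8e+06 · (1 − 0.5097) = 7.8e+06 · 0.4903 ≈ 3.824e+06 m = 3.824 Mm.
(b) rₐ = a(1 + e) = 7.8e+06 · (1 + 0.5097) = 7.8e+06 · 1.5097 ≈ 1.178e+07 m = 11.78 Mm.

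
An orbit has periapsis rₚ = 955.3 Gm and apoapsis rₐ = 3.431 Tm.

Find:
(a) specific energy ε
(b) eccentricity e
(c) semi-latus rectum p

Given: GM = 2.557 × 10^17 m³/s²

Convert to SI: rₚ = 955.3 Gm = 9.553e+11 m; rₐ = 3.431 Tm = 3.431e+12 m.
(a) With a = (rₚ + rₐ)/2 = 2.19315e+12 m, ε = −GM/(2a) = −2.557e+17/(2 · 2.19315e+12) J/kg ≈ -5.83e+04 J/kg
(b) e = (rₐ − rₚ)/(rₐ + rₚ) = (3.431e+12 − 9.553e+11)/(3.431e+12 + 9.553e+11) ≈ 0.5644
(c) From a = (rₚ + rₐ)/2 = 2.19315e+12 m and e = (rₐ − rₚ)/(rₐ + rₚ) = 0.564416, p = a(1 − e²) = 2.19315e+12 · (1 − (0.564416)²) ≈ 1.494e+12 m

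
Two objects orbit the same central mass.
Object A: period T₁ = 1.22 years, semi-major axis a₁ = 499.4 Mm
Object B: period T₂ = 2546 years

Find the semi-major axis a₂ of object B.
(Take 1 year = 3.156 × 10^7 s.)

Convert to SI: T₁ = 1.22 years = 3.85032e+07 s; a₁ = 499.4 Mm = 4.994e+08 m; T₂ = 2546 years = 8.03518e+10 s.
Kepler's third law: (T₁/T₂)² = (a₁/a₂)³ ⇒ a₂ = a₁ · (T₂/T₁)^(2/3).
T₂/T₁ = 8.03518e+10 / 3.85032e+07 = 2086.89.
a₂ = 4.994e+08 · (2086.89)^(2/3) m ≈ 8.155e+10 m = 81.55 Gm.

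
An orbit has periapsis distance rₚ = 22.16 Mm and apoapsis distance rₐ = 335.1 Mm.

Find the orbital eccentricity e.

Convert to SI: rₚ = 22.16 Mm = 2.216e+07 m; rₐ = 335.1 Mm = 3.351e+08 m.
e = (rₐ − rₚ) / (rₐ + rₚ).
e = (3.351e+08 − 2.216e+07) / (3.351e+08 + 2.216e+07) = 3.1294e+08 / 3.5726e+08 ≈ 0.8759.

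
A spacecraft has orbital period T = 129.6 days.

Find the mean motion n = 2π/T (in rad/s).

Convert to SI: T = 129.6 days = 1.11974e+07 s.
n = 2π / T.
n = 2π / 1.11974e+07 s ≈ 5.611e-07 rad/s.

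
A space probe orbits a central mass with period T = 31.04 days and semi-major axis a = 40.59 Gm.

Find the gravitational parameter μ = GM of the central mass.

Convert to SI: T = 31.04 days = 2.68186e+06 s; a = 40.59 Gm = 4.059e+10 m.
GM = 4π² · a³ / T².
GM = 4π² · (4.059e+10)³ / (2.68186e+06)² m³/s² ≈ 3.671e+20 m³/s² = 3.671 × 10^20 m³/s².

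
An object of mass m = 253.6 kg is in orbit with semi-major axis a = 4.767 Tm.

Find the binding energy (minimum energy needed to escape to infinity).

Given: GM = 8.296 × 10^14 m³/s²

Convert to SI: a = 4.767 Tm = 4.767e+12 m.
Total orbital energy is E = −GMm/(2a); binding energy is E_bind = −E = GMm/(2a).
E_bind = 8.296e+14 · 253.6 / (2 · 4.767e+12) J ≈ 2.207e+04 J = 22.07 kJ.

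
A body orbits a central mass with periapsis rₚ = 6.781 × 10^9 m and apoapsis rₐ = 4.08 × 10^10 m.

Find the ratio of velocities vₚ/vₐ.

Conservation of angular momentum gives rₚvₚ = rₐvₐ, so vₚ/vₐ = rₐ/rₚ.
vₚ/vₐ = 4.08e+10 / 6.781e+09 ≈ 6.017.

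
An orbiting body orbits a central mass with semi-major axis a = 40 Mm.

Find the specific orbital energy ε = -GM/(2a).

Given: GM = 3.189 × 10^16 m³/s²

Convert to SI: a = 40 Mm = 4e+07 m.
ε = −GM / (2a).
ε = −3.189e+16 / (2 · 4e+07) J/kg ≈ -3.986e+08 J/kg = -398.6 MJ/kg.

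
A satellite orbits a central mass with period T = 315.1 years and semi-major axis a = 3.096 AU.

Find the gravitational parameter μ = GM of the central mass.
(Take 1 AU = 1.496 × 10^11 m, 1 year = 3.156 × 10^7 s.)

Convert to SI: T = 315.1 years = 9.94456e+09 s; a = 3.096 AU = 4.63162e+11 m.
GM = 4π² · a³ / T².
GM = 4π² · (4.63162e+11)³ / (9.94456e+09)² m³/s² ≈ 3.966e+16 m³/s² = 3.966 × 10^16 m³/s².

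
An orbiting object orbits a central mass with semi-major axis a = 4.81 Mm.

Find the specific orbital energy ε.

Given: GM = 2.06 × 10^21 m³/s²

Convert to SI: a = 4.81 Mm = 4.81e+06 m.
ε = −GM / (2a).
ε = −2.06e+21 / (2 · 4.81e+06) J/kg ≈ -2.141e+14 J/kg = -2.141e+05 GJ/kg.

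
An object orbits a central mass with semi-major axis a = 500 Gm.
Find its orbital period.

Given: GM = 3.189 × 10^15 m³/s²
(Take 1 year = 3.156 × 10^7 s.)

Convert to SI: a = 500 Gm = 5e+11 m.
Kepler's third law: T = 2π √(a³ / GM).
Substituting a = 5e+11 m and GM = 3.189e+15 m³/s²:
T = 2π √((5e+11)³ / 3.189e+15) s
T ≈ 3.934e+10 s = 1246 years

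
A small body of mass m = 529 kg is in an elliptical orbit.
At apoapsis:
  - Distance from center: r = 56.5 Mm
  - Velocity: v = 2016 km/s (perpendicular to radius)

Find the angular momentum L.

Convert to SI: r = 56.5 Mm = 5.65e+07 m; v = 2016 km/s = 2.016e+06 m/s.
Since v is perpendicular to r, L = m · v · r.
L = 529 · 2.016e+06 · 5.65e+07 kg·m²/s ≈ 6.026e+16 kg·m²/s.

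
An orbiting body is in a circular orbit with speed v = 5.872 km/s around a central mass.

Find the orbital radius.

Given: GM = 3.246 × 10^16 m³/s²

Convert to SI: v = 5.872 km/s = 5872 m/s.
For a circular orbit, v² = GM / r, so r = GM / v².
r = 3.246e+16 / (5872)² m ≈ 9.414e+08 m = 941.4 Mm.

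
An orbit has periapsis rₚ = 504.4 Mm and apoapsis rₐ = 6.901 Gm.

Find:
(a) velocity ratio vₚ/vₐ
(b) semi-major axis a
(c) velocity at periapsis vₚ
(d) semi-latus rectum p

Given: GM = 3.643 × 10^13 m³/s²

Convert to SI: rₚ = 504.4 Mm = 5.044e+08 m; rₐ = 6.901 Gm = 6.901e+09 m.
(a) Conservation of angular momentum (rₚvₚ = rₐvₐ) gives vₚ/vₐ = rₐ/rₚ = 6.901e+09/5.044e+08 ≈ 13.68
(b) a = (rₚ + rₐ)/2 = (5.044e+08 + 6.901e+09)/2 ≈ 3.703e+09 m
(c) With a = (rₚ + rₐ)/2 = 3.7027e+09 m, vₚ = √(GM (2/rₚ − 1/a)) = √(3.643e+13 · (2/5.044e+08 − 1/3.7027e+09)) m/s ≈ 366.9 m/s
(d) From a = (rₚ + rₐ)/2 = 3.7027e+09 m and e = (rₐ − rₚ)/(rₐ + rₚ) = 0.863775, p = a(1 − e²) = 3.7027e+09 · (1 − (0.863775)²) ≈ 9.401e+08 m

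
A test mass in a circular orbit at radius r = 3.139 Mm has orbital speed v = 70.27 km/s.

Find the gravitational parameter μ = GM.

Convert to SI: r = 3.139 Mm = 3.139e+06 m; v = 70.27 km/s = 70270 m/s.
For a circular orbit v² = GM/r, so GM = v² · r.
GM = (70270)² · 3.139e+06 m³/s² ≈ 1.55e+16 m³/s² = 1.55 × 10^16 m³/s².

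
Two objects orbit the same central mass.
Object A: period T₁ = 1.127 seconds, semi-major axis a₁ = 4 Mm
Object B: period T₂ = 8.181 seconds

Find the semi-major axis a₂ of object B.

Convert to SI: a₁ = 4 Mm = 4e+06 m.
Kepler's third law: (T₁/T₂)² = (a₁/a₂)³ ⇒ a₂ = a₁ · (T₂/T₁)^(2/3).
T₂/T₁ = 8.181 / 1.127 = 7.25909.
a₂ = 4e+06 · (7.25909)^(2/3) m ≈ 1.5e+07 m = 15 Mm.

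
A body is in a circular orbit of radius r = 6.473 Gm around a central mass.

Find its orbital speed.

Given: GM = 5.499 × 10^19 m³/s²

Convert to SI: r = 6.473 Gm = 6.473e+09 m.
For a circular orbit, gravity supplies the centripetal force, so v = √(GM / r).
v = √(5.499e+19 / 6.473e+09) m/s ≈ 9.217e+04 m/s = 92.17 km/s.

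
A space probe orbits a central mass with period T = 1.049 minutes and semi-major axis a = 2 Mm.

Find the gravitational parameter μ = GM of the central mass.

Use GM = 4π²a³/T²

Convert to SI: T = 1.049 minutes = 62.94 s; a = 2 Mm = 2e+06 m.
GM = 4π² · a³ / T².
GM = 4π² · (2e+06)³ / (62.94)² m³/s² ≈ 7.973e+16 m³/s² = 7.973 × 10^16 m³/s².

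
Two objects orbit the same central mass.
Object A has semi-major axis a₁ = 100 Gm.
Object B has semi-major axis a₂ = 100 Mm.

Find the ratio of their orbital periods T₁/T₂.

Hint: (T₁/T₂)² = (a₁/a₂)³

Convert to SI: a₁ = 100 Gm = 1e+11 m; a₂ = 100 Mm = 1e+08 m.
From Kepler's third law, (T₁/T₂)² = (a₁/a₂)³, so T₁/T₂ = (a₁/a₂)^(3/2).
a₁/a₂ = 1e+11 / 1e+08 = 1000.
T₁/T₂ = (1000)^(3/2) ≈ 3.162e+04.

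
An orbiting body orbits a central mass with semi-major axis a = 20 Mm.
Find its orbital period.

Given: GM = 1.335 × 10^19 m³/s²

Convert to SI: a = 20 Mm = 2e+07 m.
Kepler's third law: T = 2π √(a³ / GM).
Substituting a = 2e+07 m and GM = 1.335e+19 m³/s²:
T = 2π √((2e+07)³ / 1.335e+19) s
T ≈ 153.8 s = 2.563 minutes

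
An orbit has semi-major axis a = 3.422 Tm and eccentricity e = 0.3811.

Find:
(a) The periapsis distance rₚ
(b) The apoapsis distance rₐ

Convert to SI: a = 3.422 Tm = 3.422e+12 m.
(a) rₚ = a(1 − e) = 3.422e+12 · (1 − 0.3811) = 3.422e+12 · 0.6189 ≈ 2.118e+12 m = 2.118 Tm.
(b) rₐ = a(1 + e) = 3.422e+12 · (1 + 0.3811) = 3.422e+12 · 1.3811 ≈ 4.726e+12 m = 4.726 Tm.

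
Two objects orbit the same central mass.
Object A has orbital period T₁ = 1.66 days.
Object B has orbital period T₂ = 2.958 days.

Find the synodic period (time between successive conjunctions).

Convert to SI: T₁ = 1.66 days = 143424 s; T₂ = 2.958 days = 255571 s.
T_syn = |T₁ · T₂ / (T₁ − T₂)|.
T_syn = |143424 · 255571 / (143424 − 255571)| s ≈ 3.268e+05 s = 3.783 days.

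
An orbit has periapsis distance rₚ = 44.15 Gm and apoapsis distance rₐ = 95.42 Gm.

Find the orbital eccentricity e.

Convert to SI: rₚ = 44.15 Gm = 4.415e+10 m; rₐ = 95.42 Gm = 9.542e+10 m.
e = (rₐ − rₚ) / (rₐ + rₚ).
e = (9.542e+10 − 4.415e+10) / (9.542e+10 + 4.415e+10) = 5.127e+10 / 1.3957e+11 ≈ 0.3673.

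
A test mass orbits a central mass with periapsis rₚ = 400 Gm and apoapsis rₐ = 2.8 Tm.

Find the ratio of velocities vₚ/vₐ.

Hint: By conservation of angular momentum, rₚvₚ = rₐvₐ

Convert to SI: rₚ = 400 Gm = 4e+11 m; rₐ = 2.8 Tm = 2.8e+12 m.
Conservation of angular momentum gives rₚvₚ = rₐvₐ, so vₚ/vₐ = rₐ/rₚ.
vₚ/vₐ = 2.8e+12 / 4e+11 ≈ 7.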